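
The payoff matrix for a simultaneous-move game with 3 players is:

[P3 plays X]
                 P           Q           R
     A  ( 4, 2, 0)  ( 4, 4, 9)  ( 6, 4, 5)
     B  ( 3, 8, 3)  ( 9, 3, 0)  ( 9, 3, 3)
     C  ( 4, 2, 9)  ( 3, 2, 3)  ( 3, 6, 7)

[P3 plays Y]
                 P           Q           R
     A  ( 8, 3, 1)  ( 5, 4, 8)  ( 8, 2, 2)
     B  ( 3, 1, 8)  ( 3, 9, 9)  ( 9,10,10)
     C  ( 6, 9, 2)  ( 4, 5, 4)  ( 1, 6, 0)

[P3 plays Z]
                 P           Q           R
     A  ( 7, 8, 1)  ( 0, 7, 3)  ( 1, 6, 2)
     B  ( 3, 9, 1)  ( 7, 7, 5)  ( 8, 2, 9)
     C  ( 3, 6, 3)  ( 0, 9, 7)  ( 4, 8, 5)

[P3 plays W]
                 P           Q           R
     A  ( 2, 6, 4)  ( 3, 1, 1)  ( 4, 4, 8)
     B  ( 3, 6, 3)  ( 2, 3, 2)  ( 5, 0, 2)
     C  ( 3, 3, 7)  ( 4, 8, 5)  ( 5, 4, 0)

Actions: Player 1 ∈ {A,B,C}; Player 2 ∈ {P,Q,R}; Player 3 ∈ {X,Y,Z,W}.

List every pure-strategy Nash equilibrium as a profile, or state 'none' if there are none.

PSNE = {(B,R,Y)}

(A,P,X): not NE [P2→R gives 4>2; P3→W gives 4>0]
(A,P,Y): not NE [P2→Q gives 4>3; P3→W gives 4>1]
(A,P,Z): not NE [P3→W gives 4>1]
(A,P,W): not NE [P1→C gives 3>2]
(A,Q,X): not NE [P1→B gives 9>4]
(A,Q,Y): not NE [P3→X gives 9>8]
(A,Q,Z): not NE [P1→B gives 7>0; P2→P gives 8>7; P3→X gives 9>3]
(A,Q,W): not NE [P1→C gives 4>3; P2→P gives 6>1; P3→X gives 9>1]
(A,R,X): not NE [P1→B gives 9>6; P3→W gives 8>5]
(A,R,Y): not NE [P1→B gives 9>8; P2→Q gives 4>2; P3→W gives 8>2]
(A,R,Z): not NE [P1→B gives 8>1; P2→P gives 8>6; P3→W gives 8>2]
(A,R,W): not NE [P1→C gives 5>4; P2→P gives 6>4]
(B,P,X): not NE [P1→C gives 4>3; P3→Y gives 8>3]
(B,P,Y): not NE [P1→A gives 8>3; P2→R gives 10>1]
(B,P,Z): not NE [P1→A gives 7>3; P3→Y gives 8>1]
(B,P,W): not NE [P3→Y gives 8>3]
(B,Q,X): not NE [P2→P gives 8>3; P3→Y gives 9>0]
(B,Q,Y): not NE [P1→A gives 5>3; P2→R gives 10>9]
(B,Q,Z): not NE [P2→P gives 9>7; P3→Y gives 9>5]
(B,Q,W): not NE [P1→C gives 4>2; P2→P gives 6>3; P3→Y gives 9>2]
(B,R,X): not NE [P2→P gives 8>3; P3→Y gives 10>3]
(B,R,Y): NE
(B,R,Z): not NE [P2→P gives 9>2; P3→Y gives 10>9]
(B,R,W): not NE [P2→P gives 6>0; P3→Y gives 10>2]
(C,P,X): not NE [P2→R gives 6>2]
(C,P,Y): not NE [P1→A gives 8>6; P3→X gives 9>2]
(C,P,Z): not NE [P1→A gives 7>3; P2→Q gives 9>6; P3→X gives 9>3]
(C,P,W): not NE [P2→Q gives 8>3; P3→X gives 9>7]
(C,Q,X): not NE [P1→B gives 9>3; P2→R gives 6>2; P3→Z gives 7>3]
(C,Q,Y): not NE [P1→A gives 5>4; P2→P gives 9>5; P3→Z gives 7>4]
(C,Q,Z): not NE [P1→B gives 7>0]
(C,Q,W): not NE [P3→Z gives 7>5]
(C,R,X): not NE [P1→B gives 9>3]
(C,R,Y): not NE [P1→B gives 9>1; P2→P gives 9>6; P3→X gives 7>0]
(C,R,Z): not NE [P1→B gives 8>4; P2→Q gives 9>8; P3→X gives 7>5]
(C,R,W): not NE [P2→Q gives 8>4; P3→X gives 7>0]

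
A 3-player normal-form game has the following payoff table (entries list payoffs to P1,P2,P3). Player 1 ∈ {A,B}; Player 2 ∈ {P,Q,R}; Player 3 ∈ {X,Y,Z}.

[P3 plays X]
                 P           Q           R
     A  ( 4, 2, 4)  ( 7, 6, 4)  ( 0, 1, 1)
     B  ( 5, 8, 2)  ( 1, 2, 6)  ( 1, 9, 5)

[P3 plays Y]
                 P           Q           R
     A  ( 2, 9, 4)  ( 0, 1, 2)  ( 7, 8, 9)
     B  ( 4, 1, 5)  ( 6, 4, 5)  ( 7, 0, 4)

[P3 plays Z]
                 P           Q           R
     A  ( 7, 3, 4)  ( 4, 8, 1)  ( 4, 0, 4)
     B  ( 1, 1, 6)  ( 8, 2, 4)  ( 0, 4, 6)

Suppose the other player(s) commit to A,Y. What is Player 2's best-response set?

u_2(P vs A,Y) = 9
u_2(Q vs A,Y) = 1
u_2(R vs A,Y) = 8
max payoff 9 at {P}

P2 best: {P}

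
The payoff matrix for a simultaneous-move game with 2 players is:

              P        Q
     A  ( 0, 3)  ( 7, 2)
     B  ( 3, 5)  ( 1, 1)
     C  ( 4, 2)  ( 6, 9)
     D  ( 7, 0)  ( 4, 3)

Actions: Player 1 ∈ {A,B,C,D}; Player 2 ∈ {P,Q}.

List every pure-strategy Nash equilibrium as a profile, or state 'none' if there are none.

Equilibria: none

(A,P): not NE [P1→D gives 7>0]
(A,Q): not NE [P2→P gives 3>2]
(B,P): not NE [P1→D gives 7>3]
(B,Q): not NE [P1→A gives 7>1; P2→P gives 5>1]
(C,P): not NE [P1→D gives 7>4; P2→Q gives 9>2]
(C,Q): not NE [P1→A gives 7>6]
(D,P): not NE [P2→Q gives 3>0]
(D,Q): not NE [P1→A gives 7>4]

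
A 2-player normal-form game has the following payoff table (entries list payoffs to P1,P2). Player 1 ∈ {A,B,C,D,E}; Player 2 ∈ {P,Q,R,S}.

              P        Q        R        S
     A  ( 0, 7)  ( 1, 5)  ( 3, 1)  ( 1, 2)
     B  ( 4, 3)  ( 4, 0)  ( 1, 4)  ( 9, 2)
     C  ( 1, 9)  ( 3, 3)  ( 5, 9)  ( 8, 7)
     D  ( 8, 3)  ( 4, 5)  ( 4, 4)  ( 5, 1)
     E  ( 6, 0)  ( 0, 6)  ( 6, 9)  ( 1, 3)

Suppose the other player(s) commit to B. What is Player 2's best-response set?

u_2(P vs B) = 3
u_2(Q vs B) = 0
u_2(R vs B) = 4
u_2(S vs B) = 2
max payoff 4 at {R}

argmax u_2 = {R}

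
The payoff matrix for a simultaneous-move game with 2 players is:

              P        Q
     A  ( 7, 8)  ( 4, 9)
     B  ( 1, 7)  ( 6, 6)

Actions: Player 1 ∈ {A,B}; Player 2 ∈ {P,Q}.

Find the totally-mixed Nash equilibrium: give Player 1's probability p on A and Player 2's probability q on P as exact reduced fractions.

P1 indiff ⇒ q·7+(1-q)·4 = q·1+(1-q)·6 ⇒ q(6) = (1-q)(2) ⇒ q = 1/4
P2 indiff ⇒ p·8+(1-p)·7 = p·9+(1-p)·6 ⇒ p(-1) = (1-p)(-1) ⇒ p = 1/2

P1 mixes 1/2 on A; P2 mixes 1/4 on P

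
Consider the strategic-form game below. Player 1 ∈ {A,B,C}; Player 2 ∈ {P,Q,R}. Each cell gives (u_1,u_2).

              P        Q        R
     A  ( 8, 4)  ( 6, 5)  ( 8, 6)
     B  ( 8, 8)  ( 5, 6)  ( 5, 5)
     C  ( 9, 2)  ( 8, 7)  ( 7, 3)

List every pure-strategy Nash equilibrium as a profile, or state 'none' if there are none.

PSNE = {(A,R), (C,Q)}

(A,P): not NE [P1→C gives 9>8; P2→R gives 6>4]
(A,Q): not NE [P1→C gives 8>6; P2→R gives 6>5]
(A,R): NE
(B,P): not NE [P1→C gives 9>8]
(B,Q): not NE [P1→C gives 8>5; P2→P gives 8>6]
(B,R): not NE [P1→A gives 8>5; P2→P gives 8>5]
(C,P): not NE [P2→Q gives 7>2]
(C,Q): NE
(C,R): not NE [P1→A gives 8>7; P2→Q gives 7>3]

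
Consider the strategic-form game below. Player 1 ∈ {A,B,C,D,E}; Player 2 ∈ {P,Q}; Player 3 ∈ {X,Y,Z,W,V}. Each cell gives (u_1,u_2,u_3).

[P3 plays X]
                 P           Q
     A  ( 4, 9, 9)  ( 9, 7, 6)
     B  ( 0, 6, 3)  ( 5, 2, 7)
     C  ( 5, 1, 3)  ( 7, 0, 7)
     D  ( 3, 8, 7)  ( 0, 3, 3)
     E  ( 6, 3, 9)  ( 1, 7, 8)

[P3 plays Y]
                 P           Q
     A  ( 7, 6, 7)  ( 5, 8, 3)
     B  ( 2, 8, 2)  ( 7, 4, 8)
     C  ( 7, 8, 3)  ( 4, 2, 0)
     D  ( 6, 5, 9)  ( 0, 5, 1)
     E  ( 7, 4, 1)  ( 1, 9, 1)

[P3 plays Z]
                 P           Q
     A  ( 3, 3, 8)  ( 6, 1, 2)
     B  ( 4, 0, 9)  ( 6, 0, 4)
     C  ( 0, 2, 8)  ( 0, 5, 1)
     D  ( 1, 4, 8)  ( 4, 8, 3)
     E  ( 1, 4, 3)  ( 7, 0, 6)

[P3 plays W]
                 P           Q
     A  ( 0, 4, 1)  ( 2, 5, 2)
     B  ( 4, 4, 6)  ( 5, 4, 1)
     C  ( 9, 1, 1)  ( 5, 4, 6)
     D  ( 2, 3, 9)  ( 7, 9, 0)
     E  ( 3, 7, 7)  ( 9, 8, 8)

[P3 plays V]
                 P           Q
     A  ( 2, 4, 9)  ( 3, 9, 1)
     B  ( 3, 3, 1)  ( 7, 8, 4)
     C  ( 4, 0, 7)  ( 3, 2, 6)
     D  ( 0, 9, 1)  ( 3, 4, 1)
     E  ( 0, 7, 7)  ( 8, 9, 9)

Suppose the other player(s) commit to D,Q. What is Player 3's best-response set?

P3 best: {X,Z}

u_3(X vs D,Q) = 3
u_3(Y vs D,Q) = 1
u_3(Z vs D,Q) = 3
u_3(W vs D,Q) = 0
u_3(V vs D,Q) = 1
max payoff 3 at {X,Z}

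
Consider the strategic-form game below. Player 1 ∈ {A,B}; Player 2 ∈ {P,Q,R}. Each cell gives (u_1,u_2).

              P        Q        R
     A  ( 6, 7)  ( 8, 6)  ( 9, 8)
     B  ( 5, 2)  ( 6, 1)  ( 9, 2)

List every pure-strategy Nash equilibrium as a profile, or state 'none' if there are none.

(A,P): not NE [P2→R gives 8>7]
(A,Q): not NE [P2→R gives 8>6]
(A,R): NE
(B,P): not NE [P1→A gives 6>5]
(B,Q): not NE [P1→A gives 8>6; P2→R gives 2>1]
(B,R): NE

NE set: (A,R), (B,R)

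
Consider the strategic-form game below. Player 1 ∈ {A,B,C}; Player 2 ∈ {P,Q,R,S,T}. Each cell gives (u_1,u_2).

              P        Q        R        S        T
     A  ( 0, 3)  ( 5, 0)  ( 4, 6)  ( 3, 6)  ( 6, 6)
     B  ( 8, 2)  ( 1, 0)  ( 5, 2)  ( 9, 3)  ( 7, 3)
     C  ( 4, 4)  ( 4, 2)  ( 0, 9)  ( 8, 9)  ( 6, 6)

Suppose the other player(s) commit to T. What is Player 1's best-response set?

P1 best: {B}

u_1(A vs T) = 6
u_1(B vs T) = 7
u_1(C vs T) = 6
max payoff 7 at {B}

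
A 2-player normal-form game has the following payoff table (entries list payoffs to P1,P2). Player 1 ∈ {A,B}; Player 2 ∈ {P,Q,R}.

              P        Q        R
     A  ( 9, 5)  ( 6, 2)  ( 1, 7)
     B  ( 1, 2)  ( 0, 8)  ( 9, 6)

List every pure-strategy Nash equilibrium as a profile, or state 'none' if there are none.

No pure NE.

(A,P): not NE [P2→R gives 7>5]
(A,Q): not NE [P2→R gives 7>2]
(A,R): not NE [P1→B gives 9>1]
(B,P): not NE [P1→A gives 9>1; P2→Q gives 8>2]
(B,Q): not NE [P1→A gives 6>0]
(B,R): not NE [P2→Q gives 8>6]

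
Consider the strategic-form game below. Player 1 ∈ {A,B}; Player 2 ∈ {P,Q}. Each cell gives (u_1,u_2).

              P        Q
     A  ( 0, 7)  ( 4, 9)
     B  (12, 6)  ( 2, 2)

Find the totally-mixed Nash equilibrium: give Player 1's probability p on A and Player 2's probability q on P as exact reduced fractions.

P1 mixes 2/3 on A; P2 mixes 1/7 on P

P1 indiff ⇒ q·0+(1-q)·4 = q·12+(1-q)·2 ⇒ q(-12) = (1-q)(-2) ⇒ q = 1/7
P2 indiff ⇒ p·7+(1-p)·6 = p·9+(1-p)·2 ⇒ p(-2) = (1-p)(-4) ⇒ p = 2/3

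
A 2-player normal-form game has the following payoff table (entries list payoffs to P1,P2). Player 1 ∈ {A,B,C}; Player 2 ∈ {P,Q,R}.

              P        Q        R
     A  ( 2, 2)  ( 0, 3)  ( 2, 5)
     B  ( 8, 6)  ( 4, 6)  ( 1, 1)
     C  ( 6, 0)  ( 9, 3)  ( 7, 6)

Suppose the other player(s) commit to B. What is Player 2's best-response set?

u_2(P vs B) = 6
u_2(Q vs B) = 6
u_2(R vs B) = 1
max payoff 6 at {P,Q}

BR_2 = {P,Q}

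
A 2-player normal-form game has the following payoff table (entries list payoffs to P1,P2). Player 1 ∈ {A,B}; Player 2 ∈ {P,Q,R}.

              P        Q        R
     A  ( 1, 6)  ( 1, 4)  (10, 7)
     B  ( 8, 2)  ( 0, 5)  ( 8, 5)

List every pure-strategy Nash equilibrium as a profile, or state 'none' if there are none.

(A,P): not NE [P1→B gives 8>1; P2→R gives 7>6]
(A,Q): not NE [P2→R gives 7>4]
(A,R): NE
(B,P): not NE [P2→R gives 5>2]
(B,Q): not NE [P1→A gives 1>0]
(B,R): not NE [P1→A gives 10>8]

Nash profiles: (A,R)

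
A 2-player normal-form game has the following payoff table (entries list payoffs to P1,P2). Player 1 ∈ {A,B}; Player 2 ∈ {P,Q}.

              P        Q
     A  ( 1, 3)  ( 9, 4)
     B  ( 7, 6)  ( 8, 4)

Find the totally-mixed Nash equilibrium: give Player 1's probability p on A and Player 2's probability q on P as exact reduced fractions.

P1 indiff ⇒ q·1+(1-q)·9 = q·7+(1-q)·8 ⇒ q(-6) = (1-q)(-1) ⇒ q = 1/7
P2 indiff ⇒ p·3+(1-p)·6 = p·4+(1-p)·4 ⇒ p(-1) = (1-p)(-2) ⇒ p = 2/3

p=2/3, q=1/7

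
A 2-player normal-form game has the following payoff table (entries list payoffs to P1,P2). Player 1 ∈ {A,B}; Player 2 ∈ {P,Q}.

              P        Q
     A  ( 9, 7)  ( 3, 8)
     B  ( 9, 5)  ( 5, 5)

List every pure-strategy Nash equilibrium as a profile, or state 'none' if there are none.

Nash profiles: (B,P), (B,Q)

(A,P): not NE [P2→Q gives 8>7]
(A,Q): not NE [P1→B gives 5>3]
(B,P): NE
(B,Q): NE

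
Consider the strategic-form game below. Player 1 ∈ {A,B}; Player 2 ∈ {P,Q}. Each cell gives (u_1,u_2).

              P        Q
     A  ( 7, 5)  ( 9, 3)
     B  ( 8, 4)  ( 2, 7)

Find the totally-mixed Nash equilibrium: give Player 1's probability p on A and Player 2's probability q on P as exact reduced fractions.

(p,q) = (3/5, 7/8)

P1 indiff ⇒ q·7+(1-q)·9 = q·8+(1-q)·2 ⇒ q(-1) = (1-q)(-7) ⇒ q = 7/8
P2 indiff ⇒ p·5+(1-p)·4 = p·3+(1-p)·7 ⇒ p(2) = (1-p)(3) ⇒ p = 3/5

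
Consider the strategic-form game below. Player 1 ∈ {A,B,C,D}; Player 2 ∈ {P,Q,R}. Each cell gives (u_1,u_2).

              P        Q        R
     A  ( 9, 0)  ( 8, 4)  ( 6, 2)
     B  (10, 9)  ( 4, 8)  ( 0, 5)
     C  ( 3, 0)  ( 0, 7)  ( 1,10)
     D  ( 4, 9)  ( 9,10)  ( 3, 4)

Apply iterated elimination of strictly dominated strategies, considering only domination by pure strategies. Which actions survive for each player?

P1 drop C (A beats it: P:9>3 Q:8>0 R:6>1)
P2 drop R (Q beats it: A:4>2 B:8>5 D:10>4)
P1→{A,B,D} P2→{P,Q}

Survivors P1:{A,B,D} P2:{P,Q}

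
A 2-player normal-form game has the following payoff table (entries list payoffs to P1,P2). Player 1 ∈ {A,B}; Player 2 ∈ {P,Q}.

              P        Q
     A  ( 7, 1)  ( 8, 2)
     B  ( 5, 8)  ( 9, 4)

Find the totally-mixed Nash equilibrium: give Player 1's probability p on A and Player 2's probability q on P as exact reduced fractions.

P1 indiff ⇒ q·7+(1-q)·8 = q·5+(1-q)·9 ⇒ q(2) = (1-q)(1) ⇒ q = 1/3
P2 indiff ⇒ p·1+(1-p)·8 = p·2+(1-p)·4 ⇒ p(-1) = (1-p)(-4) ⇒ p = 4/5

(p,q) = (4/5, 1/3)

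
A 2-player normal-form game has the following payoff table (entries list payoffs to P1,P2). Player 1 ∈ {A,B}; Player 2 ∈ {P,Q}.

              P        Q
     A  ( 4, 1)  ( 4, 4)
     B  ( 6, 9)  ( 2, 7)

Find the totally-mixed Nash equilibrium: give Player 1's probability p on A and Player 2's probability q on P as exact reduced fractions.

P1 indiff ⇒ q·4+(1-q)·4 = q·6+(1-q)·2 ⇒ q(-2) = (1-q)(-2) ⇒ q = 1/2
P2 indiff ⇒ p·1+(1-p)·9 = p·4+(1-p)·7 ⇒ p(-3) = (1-p)(-2) ⇒ p = 2/5

(p,q) = (2/5, 1/2)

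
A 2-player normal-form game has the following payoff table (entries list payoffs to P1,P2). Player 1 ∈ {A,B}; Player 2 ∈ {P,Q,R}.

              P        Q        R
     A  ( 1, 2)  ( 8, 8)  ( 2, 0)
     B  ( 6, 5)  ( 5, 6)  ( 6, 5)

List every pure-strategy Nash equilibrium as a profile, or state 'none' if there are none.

(A,P): not NE [P1→B gives 6>1; P2→Q gives 8>2]
(A,Q): NE
(A,R): not NE [P1→B gives 6>2; P2→Q gives 8>0]
(B,P): not NE [P2→Q gives 6>5]
(B,Q): not NE [P1→A gives 8>5]
(B,R): not NE [P2→Q gives 6>5]

Nash profiles: (A,Q)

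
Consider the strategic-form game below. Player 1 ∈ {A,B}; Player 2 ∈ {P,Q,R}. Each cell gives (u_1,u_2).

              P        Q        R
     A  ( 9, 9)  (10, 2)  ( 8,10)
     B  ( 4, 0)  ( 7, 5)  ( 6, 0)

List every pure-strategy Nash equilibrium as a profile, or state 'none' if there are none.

(A,P): not NE [P2→R gives 10>9]
(A,Q): not NE [P2→R gives 10>2]
(A,R): NE
(B,P): not NE [P1→A gives 9>4; P2→Q gives 5>0]
(B,Q): not NE [P1→A gives 10>7]
(B,R): not NE [P1→A gives 8>6; P2→Q gives 5>0]

Nash profiles: (A,R)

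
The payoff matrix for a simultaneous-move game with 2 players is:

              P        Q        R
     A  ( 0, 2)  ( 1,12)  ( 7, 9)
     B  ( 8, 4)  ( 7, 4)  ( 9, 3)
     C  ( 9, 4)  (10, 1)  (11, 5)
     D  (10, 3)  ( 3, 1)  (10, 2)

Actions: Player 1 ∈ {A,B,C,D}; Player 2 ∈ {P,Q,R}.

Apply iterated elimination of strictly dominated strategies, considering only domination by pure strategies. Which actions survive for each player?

P1 drop A (B beats it: P:8>0 Q:7>1 R:9>7)
P1 drop B (C beats it: P:9>8 Q:10>7 R:11>9)
P2 drop Q (P beats it: C:4>1 D:3>1)
P1→{C,D} P2→{P,R}

IESDS → P1:{C,D} P2:{P,R}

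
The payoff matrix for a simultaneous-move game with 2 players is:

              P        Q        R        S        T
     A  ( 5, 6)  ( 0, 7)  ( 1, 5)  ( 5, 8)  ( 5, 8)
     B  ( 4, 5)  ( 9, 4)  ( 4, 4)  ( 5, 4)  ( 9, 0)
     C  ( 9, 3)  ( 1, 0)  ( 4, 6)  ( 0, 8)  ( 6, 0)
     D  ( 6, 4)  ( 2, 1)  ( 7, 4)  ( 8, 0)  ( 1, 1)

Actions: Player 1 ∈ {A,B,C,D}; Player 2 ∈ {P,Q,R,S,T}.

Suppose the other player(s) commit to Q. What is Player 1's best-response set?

argmax u_1 = {B}

u_1(A vs Q) = 0
u_1(B vs Q) = 9
u_1(C vs Q) = 1
u_1(D vs Q) = 2
max payoff 9 at {B}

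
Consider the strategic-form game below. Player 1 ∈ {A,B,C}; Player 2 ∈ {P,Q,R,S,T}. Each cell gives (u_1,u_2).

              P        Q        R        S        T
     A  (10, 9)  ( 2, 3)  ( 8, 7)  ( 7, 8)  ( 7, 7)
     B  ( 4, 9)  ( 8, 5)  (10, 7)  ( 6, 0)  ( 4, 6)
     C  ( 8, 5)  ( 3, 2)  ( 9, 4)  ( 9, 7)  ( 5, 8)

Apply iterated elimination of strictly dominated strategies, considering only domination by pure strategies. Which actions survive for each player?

P2 drop Q (P beats it: A:9>3 B:9>5 C:5>2)
P2 drop R (P beats it: A:9>7 B:9>7 C:5>4)
P1 drop B (A beats it: P:10>4 S:7>6 T:7>4)
P1→{A,C} P2→{P,S,T}

IESDS → P1:{A,C} P2:{P,S,T}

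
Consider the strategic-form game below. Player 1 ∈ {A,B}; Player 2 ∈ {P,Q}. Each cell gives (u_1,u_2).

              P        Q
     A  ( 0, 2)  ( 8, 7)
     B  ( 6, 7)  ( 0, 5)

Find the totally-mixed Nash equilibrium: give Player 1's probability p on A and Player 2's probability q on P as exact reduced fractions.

P1 mixes 2/7 on A; P2 mixes 4/7 on P

P1 indiff ⇒ q·0+(1-q)·8 = q·6+(1-q)·0 ⇒ q(-6) = (1-q)(-8) ⇒ q = 4/7
P2 indiff ⇒ p·2+(1-p)·7 = p·7+(1-p)·5 ⇒ p(-5) = (1-p)(-2) ⇒ p = 2/7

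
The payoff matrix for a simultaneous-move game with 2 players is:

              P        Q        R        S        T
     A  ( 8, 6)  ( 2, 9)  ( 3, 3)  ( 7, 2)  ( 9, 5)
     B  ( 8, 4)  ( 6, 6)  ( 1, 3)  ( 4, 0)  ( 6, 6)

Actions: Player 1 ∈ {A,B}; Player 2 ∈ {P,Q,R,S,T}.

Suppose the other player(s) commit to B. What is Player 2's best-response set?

u_2(P vs B) = 4
u_2(Q vs B) = 6
u_2(R vs B) = 3
u_2(S vs B) = 0
u_2(T vs B) = 6
max payoff 6 at {Q,T}

argmax u_2 = {Q,T}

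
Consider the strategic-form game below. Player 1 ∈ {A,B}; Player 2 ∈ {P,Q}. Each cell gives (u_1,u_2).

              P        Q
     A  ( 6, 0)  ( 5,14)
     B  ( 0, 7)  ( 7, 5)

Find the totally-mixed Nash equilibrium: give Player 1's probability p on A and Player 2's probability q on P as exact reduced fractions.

P1 indiff ⇒ q·6+(1-q)·5 = q·0+(1-q)·7 ⇒ q(6) = (1-q)(2) ⇒ q = 1/4
P2 indiff ⇒ p·0+(1-p)·7 = p·14+(1-p)·5 ⇒ p(-14) = (1-p)(-2) ⇒ p = 1/8

P1 mixes 1/8 on A; P2 mixes 1/4 on P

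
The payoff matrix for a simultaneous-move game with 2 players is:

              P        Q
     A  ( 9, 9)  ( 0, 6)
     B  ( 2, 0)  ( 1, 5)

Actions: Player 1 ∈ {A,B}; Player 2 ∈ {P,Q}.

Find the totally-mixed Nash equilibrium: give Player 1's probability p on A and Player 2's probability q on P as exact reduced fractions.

(p,q) = (5/8, 1/8)

P1 indiff ⇒ q·9+(1-q)·0 = q·2+(1-q)·1 ⇒ q(7) = (1-q)(1) ⇒ q = 1/8
P2 indiff ⇒ p·9+(1-p)·0 = p·6+(1-p)·5 ⇒ p(3) = (1-p)(5) ⇒ p = 5/8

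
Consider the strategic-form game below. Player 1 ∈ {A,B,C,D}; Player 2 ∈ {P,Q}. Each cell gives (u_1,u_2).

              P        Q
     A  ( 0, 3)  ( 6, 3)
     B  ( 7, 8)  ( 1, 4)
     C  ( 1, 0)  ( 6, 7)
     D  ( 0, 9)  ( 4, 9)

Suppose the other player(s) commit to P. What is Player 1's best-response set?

u_1(A vs P) = 0
u_1(B vs P) = 7
u_1(C vs P) = 1
u_1(D vs P) = 0
max payoff 7 at {B}

P1 best: {B}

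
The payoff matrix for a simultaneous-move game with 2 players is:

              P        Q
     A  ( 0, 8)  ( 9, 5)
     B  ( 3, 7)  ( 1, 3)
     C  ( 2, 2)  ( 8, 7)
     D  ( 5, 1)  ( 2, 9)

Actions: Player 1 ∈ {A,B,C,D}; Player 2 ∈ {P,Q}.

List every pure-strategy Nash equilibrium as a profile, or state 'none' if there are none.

Equilibria: none

(A,P): not NE [P1→D gives 5>0]
(A,Q): not NE [P2→P gives 8>5]
(B,P): not NE [P1→D gives 5>3]
(B,Q): not NE [P1→A gives 9>1; P2→P gives 7>3]
(C,P): not NE [P1→D gives 5>2; P2→Q gives 7>2]
(C,Q): not NE [P1→A gives 9>8]
(D,P): not NE [P2→Q gives 9>1]
(D,Q): not NE [P1→A gives 9>2]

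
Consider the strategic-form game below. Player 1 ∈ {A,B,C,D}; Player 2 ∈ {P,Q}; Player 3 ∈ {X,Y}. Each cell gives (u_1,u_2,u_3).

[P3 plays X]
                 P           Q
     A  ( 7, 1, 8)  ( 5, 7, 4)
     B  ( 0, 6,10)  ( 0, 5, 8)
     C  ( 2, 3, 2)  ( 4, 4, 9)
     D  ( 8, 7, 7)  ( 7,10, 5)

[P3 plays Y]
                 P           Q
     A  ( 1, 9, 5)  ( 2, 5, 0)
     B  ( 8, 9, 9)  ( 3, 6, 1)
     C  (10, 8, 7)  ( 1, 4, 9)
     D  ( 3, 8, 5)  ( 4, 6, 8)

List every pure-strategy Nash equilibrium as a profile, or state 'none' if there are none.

Nash profiles: (C,P,Y)

(A,P,X): not NE [P1→D gives 8>7; P2→Q gives 7>1]
(A,P,Y): not NE [P1→C gives 10>1; P3→X gives 8>5]
(A,Q,X): not NE [P1→D gives 7>5]
(A,Q,Y): not NE [P1→D gives 4>2; P2→P gives 9>5; P3→X gives 4>0]
(B,P,X): not NE [P1→D gives 8>0]
(B,P,Y): not NE [P1→C gives 10>8; P3→X gives 10>9]
(B,Q,X): not NE [P1→D gives 7>0; P2→P gives 6>5]
(B,Q,Y): not NE [P1→D gives 4>3; P2→P gives 9>6; P3→X gives 8>1]
(C,P,X): not NE [P1→D gives 8>2; P2→Q gives 4>3; P3→Y gives 7>2]
(C,P,Y): NE
(C,Q,X): not NE [P1→D gives 7>4]
(C,Q,Y): not NE [P1→D gives 4>1; P2→P gives 8>4]
(D,P,X): not NE [P2→Q gives 10>7]
(D,P,Y): not NE [P1→C gives 10>3; P3→X gives 7>5]
(D,Q,X): not NE [P3→Y gives 8>5]
(D,Q,Y): not NE [P2→P gives 8>6]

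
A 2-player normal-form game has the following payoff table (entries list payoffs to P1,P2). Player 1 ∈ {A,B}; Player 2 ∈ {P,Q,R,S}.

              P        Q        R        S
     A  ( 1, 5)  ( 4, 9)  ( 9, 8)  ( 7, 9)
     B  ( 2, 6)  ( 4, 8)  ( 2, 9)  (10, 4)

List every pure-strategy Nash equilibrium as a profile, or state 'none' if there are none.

(A,P): not NE [P1→B gives 2>1; P2→S gives 9>5]
(A,Q): NE
(A,R): not NE [P2→S gives 9>8]
(A,S): not NE [P1→B gives 10>7]
(B,P): not NE [P2→R gives 9>6]
(B,Q): not NE [P2→R gives 9>8]
(B,R): not NE [P1→A gives 9>2]
(B,S): not NE [P2→R gives 9>4]

PSNE = {(A,Q)}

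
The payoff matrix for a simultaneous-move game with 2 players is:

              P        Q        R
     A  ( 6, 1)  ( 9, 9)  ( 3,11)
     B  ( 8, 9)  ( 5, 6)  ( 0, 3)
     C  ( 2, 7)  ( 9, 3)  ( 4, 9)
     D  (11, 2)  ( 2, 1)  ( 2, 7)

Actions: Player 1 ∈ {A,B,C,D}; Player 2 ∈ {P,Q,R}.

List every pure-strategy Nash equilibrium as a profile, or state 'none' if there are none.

NE set: (C,R)

(A,P): not NE [P1→D gives 11>6; P2→R gives 11>1]
(A,Q): not NE [P2→R gives 11>9]
(A,R): not NE [P1→C gives 4>3]
(B,P): not NE [P1→D gives 11>8]
(B,Q): not NE [P1→C gives 9>5; P2→P gives 9>6]
(B,R): not NE [P1→C gives 4>0; P2→P gives 9>3]
(C,P): not NE [P1→D gives 11>2; P2→R gives 9>7]
(C,Q): not NE [P2→R gives 9>3]
(C,R): NE
(D,P): not NE [P2→R gives 7>2]
(D,Q): not NE [P1→C gives 9>2; P2→R gives 7>1]
(D,R): not NE [P1→C gives 4>2]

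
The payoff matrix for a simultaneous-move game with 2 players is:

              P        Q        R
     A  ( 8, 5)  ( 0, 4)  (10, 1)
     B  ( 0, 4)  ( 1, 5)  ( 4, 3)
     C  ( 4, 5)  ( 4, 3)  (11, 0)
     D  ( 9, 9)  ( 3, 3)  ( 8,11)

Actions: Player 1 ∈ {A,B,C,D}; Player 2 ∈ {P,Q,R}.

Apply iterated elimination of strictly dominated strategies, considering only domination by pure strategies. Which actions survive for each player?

Survivors P1:{A,C,D} P2:{P,R}

P1 drop B (C beats it: P:4>0 Q:4>1 R:11>4)
P2 drop Q (P beats it: A:5>4 C:5>3 D:9>3)
P1→{A,C,D} P2→{P,R}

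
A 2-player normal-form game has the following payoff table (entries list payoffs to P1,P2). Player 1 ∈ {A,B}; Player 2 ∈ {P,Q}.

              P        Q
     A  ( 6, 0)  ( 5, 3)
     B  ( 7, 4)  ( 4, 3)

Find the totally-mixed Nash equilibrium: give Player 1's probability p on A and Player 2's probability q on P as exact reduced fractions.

P1 indiff ⇒ q·6+(1-q)·5 = q·7+(1-q)·4 ⇒ q(-1) = (1-q)(-1) ⇒ q = 1/2
P2 indiff ⇒ p·0+(1-p)·4 = p·3+(1-p)·3 ⇒ p(-3) = (1-p)(-1) ⇒ p = 1/4

(p,q) = (1/4, 1/2)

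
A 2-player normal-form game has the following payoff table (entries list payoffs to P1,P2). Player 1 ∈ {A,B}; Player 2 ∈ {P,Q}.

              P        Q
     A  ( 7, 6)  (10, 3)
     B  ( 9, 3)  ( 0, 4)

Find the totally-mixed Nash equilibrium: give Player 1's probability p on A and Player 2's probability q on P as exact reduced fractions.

P1 indiff ⇒ q·7+(1-q)·10 = q·9+(1-q)·0 ⇒ q(-2) = (1-q)(-10) ⇒ q = 5/6
P2 indiff ⇒ p·6+(1-p)·3 = p·3+(1-p)·4 ⇒ p(3) = (1-p)(1) ⇒ p = 1/4

P1 mixes 1/4 on A; P2 mixes 5/6 on P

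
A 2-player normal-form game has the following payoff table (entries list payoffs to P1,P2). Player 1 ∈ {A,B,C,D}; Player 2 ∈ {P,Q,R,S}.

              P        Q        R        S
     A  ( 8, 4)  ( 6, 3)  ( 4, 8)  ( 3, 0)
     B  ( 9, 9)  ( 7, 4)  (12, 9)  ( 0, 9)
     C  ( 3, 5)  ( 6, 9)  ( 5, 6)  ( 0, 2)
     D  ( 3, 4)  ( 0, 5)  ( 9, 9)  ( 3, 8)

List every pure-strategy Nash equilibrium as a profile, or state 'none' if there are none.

Nash profiles: (B,P), (B,R)

(A,P): not NE [P1→B gives 9>8; P2→R gives 8>4]
(A,Q): not NE [P1→B gives 7>6; P2→R gives 8>3]
(A,R): not NE [P1→B gives 12>4]
(A,S): not NE [P2→R gives 8>0]
(B,P): NE
(B,Q): not NE [P2→S gives 9>4]
(B,R): NE
(B,S): not NE [P1→D gives 3>0]
(C,P): not NE [P1→B gives 9>3; P2→Q gives 9>5]
(C,Q): not NE [P1→B gives 7>6]
(C,R): not NE [P1→B gives 12>5; P2→Q gives 9>6]
(C,S): not NE [P1→D gives 3>0; P2→Q gives 9>2]
(D,P): not NE [P1→B gives 9>3; P2→R gives 9>4]
(D,Q): not NE [P1→B gives 7>0; P2→R gives 9>5]
(D,R): not NE [P1→B gives 12>9]
(D,S): not NE [P2→R gives 9>8]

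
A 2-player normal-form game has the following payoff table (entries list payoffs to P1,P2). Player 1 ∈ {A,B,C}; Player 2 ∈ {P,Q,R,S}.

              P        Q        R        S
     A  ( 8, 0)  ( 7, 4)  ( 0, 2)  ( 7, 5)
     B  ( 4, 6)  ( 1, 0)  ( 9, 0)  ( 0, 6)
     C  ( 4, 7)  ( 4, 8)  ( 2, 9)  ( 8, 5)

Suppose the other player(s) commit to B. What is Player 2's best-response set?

u_2(P vs B) = 6
u_2(Q vs B) = 0
u_2(R vs B) = 0
u_2(S vs B) = 6
max payoff 6 at {P,S}

BR_2 = {P,S}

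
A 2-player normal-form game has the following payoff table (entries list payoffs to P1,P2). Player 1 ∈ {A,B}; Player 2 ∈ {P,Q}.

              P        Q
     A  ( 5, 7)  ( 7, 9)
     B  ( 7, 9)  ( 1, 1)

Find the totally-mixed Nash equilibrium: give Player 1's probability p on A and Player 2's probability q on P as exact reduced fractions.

P1 indiff ⇒ q·5+(1-q)·7 = q·7+(1-q)·1 ⇒ q(-2) = (1-q)(-6) ⇒ q = 3/4
P2 indiff ⇒ p·7+(1-p)·9 = p·9+(1-p)·1 ⇒ p(-2) = (1-p)(-8) ⇒ p = 4/5

(p,q) = (4/5, 3/4)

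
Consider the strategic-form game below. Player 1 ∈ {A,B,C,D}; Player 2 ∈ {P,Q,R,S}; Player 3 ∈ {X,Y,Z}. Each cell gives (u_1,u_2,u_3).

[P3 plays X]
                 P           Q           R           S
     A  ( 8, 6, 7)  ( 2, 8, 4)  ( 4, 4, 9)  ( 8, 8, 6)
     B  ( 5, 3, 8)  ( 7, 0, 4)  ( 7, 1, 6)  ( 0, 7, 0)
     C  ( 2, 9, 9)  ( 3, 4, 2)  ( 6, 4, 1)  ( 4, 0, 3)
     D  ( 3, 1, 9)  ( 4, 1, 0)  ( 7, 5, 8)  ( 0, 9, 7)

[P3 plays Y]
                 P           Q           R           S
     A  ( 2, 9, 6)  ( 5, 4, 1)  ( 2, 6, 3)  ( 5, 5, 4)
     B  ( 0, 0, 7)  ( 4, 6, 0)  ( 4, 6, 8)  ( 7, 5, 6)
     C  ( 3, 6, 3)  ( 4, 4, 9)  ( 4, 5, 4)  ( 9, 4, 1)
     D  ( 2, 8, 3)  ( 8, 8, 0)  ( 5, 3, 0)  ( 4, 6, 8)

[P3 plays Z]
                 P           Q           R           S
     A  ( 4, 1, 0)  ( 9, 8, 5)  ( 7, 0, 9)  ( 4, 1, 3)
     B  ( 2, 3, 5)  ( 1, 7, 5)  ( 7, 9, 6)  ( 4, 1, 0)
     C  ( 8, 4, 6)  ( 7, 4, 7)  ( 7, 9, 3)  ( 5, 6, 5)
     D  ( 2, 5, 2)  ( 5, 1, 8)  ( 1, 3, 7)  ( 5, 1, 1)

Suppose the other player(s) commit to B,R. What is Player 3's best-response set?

u_3(X vs B,R) = 6
u_3(Y vs B,R) = 8
u_3(Z vs B,R) = 6
max payoff 8 at {Y}

argmax u_3 = {Y}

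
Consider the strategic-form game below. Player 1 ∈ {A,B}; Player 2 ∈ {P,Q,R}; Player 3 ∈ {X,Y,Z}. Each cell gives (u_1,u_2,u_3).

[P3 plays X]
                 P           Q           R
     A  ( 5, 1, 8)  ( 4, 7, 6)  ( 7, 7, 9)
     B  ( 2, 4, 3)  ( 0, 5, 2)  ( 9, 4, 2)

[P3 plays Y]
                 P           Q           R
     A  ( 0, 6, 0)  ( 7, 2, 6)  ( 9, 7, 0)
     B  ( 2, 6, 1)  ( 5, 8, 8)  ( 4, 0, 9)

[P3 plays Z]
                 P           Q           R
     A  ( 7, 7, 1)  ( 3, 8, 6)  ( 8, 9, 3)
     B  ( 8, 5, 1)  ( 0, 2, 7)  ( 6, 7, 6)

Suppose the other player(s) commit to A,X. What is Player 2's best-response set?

BR_2 = {Q,R}

u_2(P vs A,X) = 1
u_2(Q vs A,X) = 7
u_2(R vs A,X) = 7
max payoff 7 at {Q,R}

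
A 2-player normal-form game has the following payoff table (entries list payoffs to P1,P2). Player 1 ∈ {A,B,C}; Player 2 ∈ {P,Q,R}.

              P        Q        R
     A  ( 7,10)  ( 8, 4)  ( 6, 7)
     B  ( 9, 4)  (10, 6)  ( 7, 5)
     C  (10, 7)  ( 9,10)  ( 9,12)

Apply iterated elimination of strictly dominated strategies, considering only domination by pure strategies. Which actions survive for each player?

P1 drop A (B beats it: P:9>7 Q:10>8 R:7>6)
P2 drop P (Q beats it: B:6>4 C:10>7)
P1→{B,C} P2→{Q,R}

Remaining: P1:{B,C} P2:{Q,R}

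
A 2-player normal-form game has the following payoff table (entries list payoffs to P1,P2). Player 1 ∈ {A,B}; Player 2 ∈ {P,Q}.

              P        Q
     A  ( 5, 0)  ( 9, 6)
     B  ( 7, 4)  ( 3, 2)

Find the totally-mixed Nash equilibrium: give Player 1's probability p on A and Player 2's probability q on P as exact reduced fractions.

P1 indiff ⇒ q·5+(1-q)·9 = q·7+(1-q)·3 ⇒ q(-2) = (1-q)(-6) ⇒ q = 3/4
P2 indiff ⇒ p·0+(1-p)·4 = p·6+(1-p)·2 ⇒ p(-6) = (1-p)(-2) ⇒ p = 1/4

P1 mixes 1/4 on A; P2 mixes 3/4 on P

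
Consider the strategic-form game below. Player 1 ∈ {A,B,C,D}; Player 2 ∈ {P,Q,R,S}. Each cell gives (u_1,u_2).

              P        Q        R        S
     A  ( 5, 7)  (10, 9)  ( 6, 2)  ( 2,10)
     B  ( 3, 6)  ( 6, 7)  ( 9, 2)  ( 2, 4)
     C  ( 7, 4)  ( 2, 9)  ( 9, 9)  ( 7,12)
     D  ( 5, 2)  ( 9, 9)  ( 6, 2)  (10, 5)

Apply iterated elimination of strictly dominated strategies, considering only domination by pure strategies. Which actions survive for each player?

P2 drop P (Q beats it: A:9>7 B:7>6 C:9>4 D:9>2)
P2 drop R (S beats it: A:10>2 B:4>2 C:12>9 D:5>2)
P1 drop B (D beats it: Q:9>6 S:10>2)
P1 drop C (D beats it: Q:9>2 S:10>7)
P1→{A,D} P2→{Q,S}

Survivors P1:{A,D} P2:{Q,S}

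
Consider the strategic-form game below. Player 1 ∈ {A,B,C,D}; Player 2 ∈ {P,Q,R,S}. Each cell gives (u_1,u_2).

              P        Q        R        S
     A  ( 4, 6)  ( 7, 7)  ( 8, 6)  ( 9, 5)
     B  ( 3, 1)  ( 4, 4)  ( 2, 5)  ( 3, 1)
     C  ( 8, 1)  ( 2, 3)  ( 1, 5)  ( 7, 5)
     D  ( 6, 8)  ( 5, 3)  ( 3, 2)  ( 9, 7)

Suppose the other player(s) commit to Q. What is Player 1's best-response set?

P1 best: {A}

u_1(A vs Q) = 7
u_1(B vs Q) = 4
u_1(C vs Q) = 2
u_1(D vs Q) = 5
max payoff 7 at {A}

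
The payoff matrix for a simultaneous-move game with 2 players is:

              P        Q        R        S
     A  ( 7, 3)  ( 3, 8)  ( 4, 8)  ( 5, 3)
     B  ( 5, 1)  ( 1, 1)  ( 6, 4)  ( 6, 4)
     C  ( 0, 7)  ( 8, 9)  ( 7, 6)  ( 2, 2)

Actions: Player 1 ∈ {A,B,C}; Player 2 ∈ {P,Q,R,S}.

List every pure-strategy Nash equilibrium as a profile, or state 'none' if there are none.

PSNE = {(B,S), (C,Q)}

(A,P): not NE [P2→R gives 8>3]
(A,Q): not NE [P1→C gives 8>3]
(A,R): not NE [P1→C gives 7>4]
(A,S): not NE [P1→B gives 6>5; P2→R gives 8>3]
(B,P): not NE [P1→A gives 7>5; P2→S gives 4>1]
(B,Q): not NE [P1→C gives 8>1; P2→S gives 4>1]
(B,R): not NE [P1→C gives 7>6]
(B,S): NE
(C,P): not NE [P1→A gives 7>0; P2→Q gives 9>7]
(C,Q): NE
(C,R): not NE [P2→Q gives 9>6]
(C,S): not NE [P1→B gives 6>2; P2→Q gives 9>2]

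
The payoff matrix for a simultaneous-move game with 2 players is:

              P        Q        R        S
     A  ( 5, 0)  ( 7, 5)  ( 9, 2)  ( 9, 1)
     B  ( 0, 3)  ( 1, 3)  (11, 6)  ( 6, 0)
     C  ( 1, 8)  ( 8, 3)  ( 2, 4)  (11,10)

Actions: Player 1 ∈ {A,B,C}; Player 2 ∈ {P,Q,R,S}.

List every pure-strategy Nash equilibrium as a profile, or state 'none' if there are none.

(A,P): not NE [P2→Q gives 5>0]
(A,Q): not NE [P1→C gives 8>7]
(A,R): not NE [P1→B gives 11>9; P2→Q gives 5>2]
(A,S): not NE [P1→C gives 11>9; P2→Q gives 5>1]
(B,P): not NE [P1→A gives 5>0; P2→R gives 6>3]
(B,Q): not NE [P1→C gives 8>1; P2→R gives 6>3]
(B,R): NE
(B,S): not NE [P1→C gives 11>6; P2→R gives 6>0]
(C,P): not NE [P1→A gives 5>1; P2→S gives 10>8]
(C,Q): not NE [P2→S gives 10>3]
(C,R): not NE [P1→B gives 11>2; P2→S gives 10>4]
(C,S): NE

NE set: (B,R), (C,S)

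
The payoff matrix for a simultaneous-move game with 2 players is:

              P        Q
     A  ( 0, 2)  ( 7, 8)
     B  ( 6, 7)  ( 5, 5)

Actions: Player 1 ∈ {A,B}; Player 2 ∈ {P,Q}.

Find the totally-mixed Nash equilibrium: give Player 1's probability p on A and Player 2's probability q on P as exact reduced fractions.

P1 indiff ⇒ q·0+(1-q)·7 = q·6+(1-q)·5 ⇒ q(-6) = (1-q)(-2) ⇒ q = 1/4
P2 indiff ⇒ p·2+(1-p)·7 = p·8+(1-p)·5 ⇒ p(-6) = (1-p)(-2) ⇒ p = 1/4

(p,q) = (1/4, 1/4)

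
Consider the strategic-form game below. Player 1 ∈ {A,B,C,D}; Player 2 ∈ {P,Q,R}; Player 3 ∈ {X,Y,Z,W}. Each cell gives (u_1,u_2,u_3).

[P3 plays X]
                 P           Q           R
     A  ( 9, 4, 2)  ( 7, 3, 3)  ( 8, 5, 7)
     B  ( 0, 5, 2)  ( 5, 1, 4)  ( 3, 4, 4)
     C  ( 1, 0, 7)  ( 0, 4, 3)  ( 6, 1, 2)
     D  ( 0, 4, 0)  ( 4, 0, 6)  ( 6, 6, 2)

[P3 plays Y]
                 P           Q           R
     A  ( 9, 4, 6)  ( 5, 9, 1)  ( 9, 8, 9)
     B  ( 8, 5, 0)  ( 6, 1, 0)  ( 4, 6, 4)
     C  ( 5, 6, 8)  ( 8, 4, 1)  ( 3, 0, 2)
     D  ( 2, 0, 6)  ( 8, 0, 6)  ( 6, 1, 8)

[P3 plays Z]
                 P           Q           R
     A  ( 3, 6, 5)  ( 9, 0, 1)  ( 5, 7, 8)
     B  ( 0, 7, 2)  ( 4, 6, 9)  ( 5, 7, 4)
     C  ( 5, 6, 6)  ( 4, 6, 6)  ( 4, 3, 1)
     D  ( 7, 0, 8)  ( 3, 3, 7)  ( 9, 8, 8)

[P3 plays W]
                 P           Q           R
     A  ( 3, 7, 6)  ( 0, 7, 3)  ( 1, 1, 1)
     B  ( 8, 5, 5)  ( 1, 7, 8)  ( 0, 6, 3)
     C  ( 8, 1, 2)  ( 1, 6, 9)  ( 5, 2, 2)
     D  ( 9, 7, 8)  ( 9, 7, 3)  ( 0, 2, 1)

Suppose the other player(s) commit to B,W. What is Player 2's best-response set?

u_2(P vs B,W) = 5
u_2(Q vs B,W) = 7
u_2(R vs B,W) = 6
max payoff 7 at {Q}

argmax u_2 = {Q}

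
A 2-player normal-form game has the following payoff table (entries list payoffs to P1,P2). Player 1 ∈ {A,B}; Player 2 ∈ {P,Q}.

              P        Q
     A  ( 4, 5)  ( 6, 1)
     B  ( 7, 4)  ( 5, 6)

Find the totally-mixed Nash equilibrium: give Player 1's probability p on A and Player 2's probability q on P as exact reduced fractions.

P1 indiff ⇒ q·4+(1-q)·6 = q·7+(1-q)·5 ⇒ q(-3) = (1-q)(-1) ⇒ q = 1/4
P2 indiff ⇒ p·5+(1-p)·4 = p·1+(1-p)·6 ⇒ p(4) = (1-p)(2) ⇒ p = 1/3

(p,q) = (1/3, 1/4)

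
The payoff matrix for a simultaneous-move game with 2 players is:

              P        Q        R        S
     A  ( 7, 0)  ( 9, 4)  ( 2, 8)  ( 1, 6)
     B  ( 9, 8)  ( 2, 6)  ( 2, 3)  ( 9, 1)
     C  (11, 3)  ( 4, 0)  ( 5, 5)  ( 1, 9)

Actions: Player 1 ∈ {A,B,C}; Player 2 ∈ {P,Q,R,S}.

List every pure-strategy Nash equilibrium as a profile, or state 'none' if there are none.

PSNE: ∅

(A,P): not NE [P1→C gives 11>7; P2→R gives 8>0]
(A,Q): not NE [P2→R gives 8>4]
(A,R): not NE [P1→C gives 5>2]
(A,S): not NE [P1→B gives 9>1; P2→R gives 8>6]
(B,P): not NE [P1→C gives 11>9]
(B,Q): not NE [P1→A gives 9>2; P2→P gives 8>6]
(B,R): not NE [P1→C gives 5>2; P2→P gives 8>3]
(B,S): not NE [P2→P gives 8>1]
(C,P): not NE [P2→S gives 9>3]
(C,Q): not NE [P1→A gives 9>4; P2→S gives 9>0]
(C,R): not NE [P2→S gives 9>5]
(C,S): not NE [P1→B gives 9>1]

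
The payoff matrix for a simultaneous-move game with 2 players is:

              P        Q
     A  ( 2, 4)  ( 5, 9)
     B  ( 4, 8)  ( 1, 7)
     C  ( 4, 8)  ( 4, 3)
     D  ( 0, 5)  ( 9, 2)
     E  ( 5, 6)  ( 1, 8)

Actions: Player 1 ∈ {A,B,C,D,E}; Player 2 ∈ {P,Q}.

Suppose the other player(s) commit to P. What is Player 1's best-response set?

u_1(A vs P) = 2
u_1(B vs P) = 4
u_1(C vs P) = 4
u_1(D vs P) = 0
u_1(E vs P) = 5
max payoff 5 at {E}

argmax u_1 = {E}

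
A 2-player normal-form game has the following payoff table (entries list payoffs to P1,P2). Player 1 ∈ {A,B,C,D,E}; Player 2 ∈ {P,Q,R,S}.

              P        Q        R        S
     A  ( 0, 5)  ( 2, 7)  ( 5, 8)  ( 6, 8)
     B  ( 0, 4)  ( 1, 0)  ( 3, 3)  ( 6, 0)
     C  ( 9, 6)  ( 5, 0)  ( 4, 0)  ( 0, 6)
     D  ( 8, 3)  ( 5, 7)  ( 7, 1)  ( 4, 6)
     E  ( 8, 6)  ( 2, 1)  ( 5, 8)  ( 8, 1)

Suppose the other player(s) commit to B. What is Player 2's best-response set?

argmax u_2 = {P}

u_2(P vs B) = 4
u_2(Q vs B) = 0
u_2(R vs B) = 3
u_2(S vs B) = 0
max payoff 4 at {P}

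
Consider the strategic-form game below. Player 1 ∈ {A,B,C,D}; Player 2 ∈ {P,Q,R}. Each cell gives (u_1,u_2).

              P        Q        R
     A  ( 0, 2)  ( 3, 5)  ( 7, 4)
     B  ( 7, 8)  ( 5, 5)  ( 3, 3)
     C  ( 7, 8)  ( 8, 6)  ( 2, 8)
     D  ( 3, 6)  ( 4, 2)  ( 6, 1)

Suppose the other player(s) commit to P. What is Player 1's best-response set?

u_1(A vs P) = 0
u_1(B vs P) = 7
u_1(C vs P) = 7
u_1(D vs P) = 3
max payoff 7 at {B,C}

P1 best: {B,C}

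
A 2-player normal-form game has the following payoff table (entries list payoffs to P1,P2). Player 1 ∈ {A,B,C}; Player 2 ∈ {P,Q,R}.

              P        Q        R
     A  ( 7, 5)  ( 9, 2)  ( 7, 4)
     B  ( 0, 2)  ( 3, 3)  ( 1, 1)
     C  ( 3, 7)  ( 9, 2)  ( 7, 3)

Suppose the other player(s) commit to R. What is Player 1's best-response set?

u_1(A vs R) = 7
u_1(B vs R) = 1
u_1(C vs R) = 7
max payoff 7 at {A,C}

argmax u_1 = {A,C}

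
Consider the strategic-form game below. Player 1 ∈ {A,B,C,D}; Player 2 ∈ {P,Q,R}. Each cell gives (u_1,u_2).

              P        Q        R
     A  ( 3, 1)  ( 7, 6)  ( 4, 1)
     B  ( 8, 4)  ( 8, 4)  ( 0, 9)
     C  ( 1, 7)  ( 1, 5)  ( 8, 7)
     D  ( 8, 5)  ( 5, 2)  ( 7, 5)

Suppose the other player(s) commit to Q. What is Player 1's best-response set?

u_1(A vs Q) = 7
u_1(B vs Q) = 8
u_1(C vs Q) = 1
u_1(D vs Q) = 5
max payoff 8 at {B}

P1 best: {B}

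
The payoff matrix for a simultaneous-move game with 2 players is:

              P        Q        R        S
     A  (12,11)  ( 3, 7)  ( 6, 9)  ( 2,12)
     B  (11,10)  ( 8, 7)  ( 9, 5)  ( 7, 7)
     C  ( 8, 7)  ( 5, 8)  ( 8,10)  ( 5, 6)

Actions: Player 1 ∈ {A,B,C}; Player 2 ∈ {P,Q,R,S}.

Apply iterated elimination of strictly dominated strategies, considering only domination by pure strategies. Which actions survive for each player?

P1 drop C (B beats it: P:11>8 Q:8>5 R:9>8 S:7>5)
P2 drop Q (P beats it: A:11>7 B:10>7)
P2 drop R (P beats it: A:11>9 B:10>5)
P1→{A,B} P2→{P,S}

Remaining: P1:{A,B} P2:{P,S}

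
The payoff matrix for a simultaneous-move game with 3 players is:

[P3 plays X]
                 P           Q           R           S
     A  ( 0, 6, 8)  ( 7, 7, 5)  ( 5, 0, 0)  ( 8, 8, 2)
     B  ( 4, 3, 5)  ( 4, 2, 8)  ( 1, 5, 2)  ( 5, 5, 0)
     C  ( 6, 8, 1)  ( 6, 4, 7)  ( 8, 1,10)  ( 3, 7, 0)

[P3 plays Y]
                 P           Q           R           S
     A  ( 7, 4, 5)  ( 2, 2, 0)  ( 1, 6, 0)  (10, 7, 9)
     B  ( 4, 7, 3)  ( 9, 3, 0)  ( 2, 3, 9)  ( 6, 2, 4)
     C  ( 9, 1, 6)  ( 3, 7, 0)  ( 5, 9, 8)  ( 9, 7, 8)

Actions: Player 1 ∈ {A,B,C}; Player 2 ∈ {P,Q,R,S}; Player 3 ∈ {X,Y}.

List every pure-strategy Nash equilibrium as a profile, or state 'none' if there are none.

(A,P,X): not NE [P1→C gives 6>0; P2→S gives 8>6]
(A,P,Y): not NE [P1→C gives 9>7; P2→S gives 7>4; P3→X gives 8>5]
(A,Q,X): not NE [P2→S gives 8>7]
(A,Q,Y): not NE [P1→B gives 9>2; P2→S gives 7>2; P3→X gives 5>0]
(A,R,X): not NE [P1→C gives 8>5; P2→S gives 8>0]
(A,R,Y): not NE [P1→C gives 5>1; P2→S gives 7>6]
(A,S,X): not NE [P3→Y gives 9>2]
(A,S,Y): NE
(B,P,X): not NE [P1→C gives 6>4; P2→S gives 5>3]
(B,P,Y): not NE [P1→C gives 9>4; P3→X gives 5>3]
(B,Q,X): not NE [P1→A gives 7>4; P2→S gives 5>2]
(B,Q,Y): not NE [P2→P gives 7>3; P3→X gives 8>0]
(B,R,X): not NE [P1→C gives 8>1; P3→Y gives 9>2]
(B,R,Y): not NE [P1→C gives 5>2; P2→P gives 7>3]
(B,S,X): not NE [P1→A gives 8>5; P3→Y gives 4>0]
(B,S,Y): not NE [P1→A gives 10>6; P2→P gives 7>2]
(C,P,X): not NE [P3→Y gives 6>1]
(C,P,Y): not NE [P2→R gives 9>1]
(C,Q,X): not NE [P1→A gives 7>6; P2→P gives 8>4]
(C,Q,Y): not NE [P1→B gives 9>3; P2→R gives 9>7; P3→X gives 7>0]
(C,R,X): not NE [P2→P gives 8>1]
(C,R,Y): not NE [P3→X gives 10>8]
(C,S,X): not NE [P1→A gives 8>3; P2→P gives 8>7; P3→Y gives 8>0]
(C,S,Y): not NE [P1→A gives 10>9; P2→R gives 9>7]

Nash profiles: (A,S,Y)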